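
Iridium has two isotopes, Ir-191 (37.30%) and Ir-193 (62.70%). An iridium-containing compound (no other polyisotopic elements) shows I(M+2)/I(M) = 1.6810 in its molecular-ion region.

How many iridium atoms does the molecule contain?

1

With n Ir atoms, P(M+2)/P(M) = C(n,1)·p^(n−1)q / p^n = n·q/p = n · 0.6270/0.3730.
n = 1.6810 × 0.3730/0.6270 = 1.00 ≈ 1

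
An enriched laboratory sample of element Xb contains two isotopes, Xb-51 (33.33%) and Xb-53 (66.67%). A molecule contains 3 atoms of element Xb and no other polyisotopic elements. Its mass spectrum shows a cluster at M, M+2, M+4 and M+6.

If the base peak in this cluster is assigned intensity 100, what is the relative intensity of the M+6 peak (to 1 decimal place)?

Term probabilities: M 0.0370, M+2 0.2222, M+4 0.4444, M+6 0.2963. Base peak = M+4.
P(M+4) = C(3,2) × 0.3333^1 × 0.6667^2 = 3 × 0.3333 × 0.44448889 = 0.444444 (base)
P(M+6) = C(3,3) × 0.3333^0 × 0.6667^3 = 1 × 1.0000 × 0.29634074 = 0.296341
Relative intensity = 0.296341 / 0.444444 × 100 = 66.7

66.7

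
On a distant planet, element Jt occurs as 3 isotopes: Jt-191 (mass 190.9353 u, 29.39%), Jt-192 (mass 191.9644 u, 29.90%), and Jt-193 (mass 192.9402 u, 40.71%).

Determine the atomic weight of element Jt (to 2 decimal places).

192.06 u

Ar = Σ fᵢ·mᵢ = 0.2939 × 190.9353 + 0.2990 × 191.9644 + 0.4071 × 192.9402
= 56.11588 + 57.39736 + 78.54596 = 192.05920 u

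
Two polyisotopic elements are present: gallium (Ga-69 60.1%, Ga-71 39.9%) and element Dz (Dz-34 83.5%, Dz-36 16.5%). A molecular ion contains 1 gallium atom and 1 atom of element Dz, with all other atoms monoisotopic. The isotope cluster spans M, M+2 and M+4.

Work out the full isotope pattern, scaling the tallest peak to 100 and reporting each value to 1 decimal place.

100.0 : 86.1 : 13.1

Gallium pattern (n=1): 0.6010 : 0.3990
Element Dz pattern (n=1): 0.8350 : 0.1650
Convolve the two distributions (both contribute in 2-u steps):
  M: 0.6010×0.8350 = 0.501835
  M+2: 0.6010×0.1650 + 0.3990×0.8350 = 0.432330
  M+4: 0.3990×0.1650 = 0.065835
Scale to base peak (0.501835) = 100: 100.0 : 86.1 : 13.1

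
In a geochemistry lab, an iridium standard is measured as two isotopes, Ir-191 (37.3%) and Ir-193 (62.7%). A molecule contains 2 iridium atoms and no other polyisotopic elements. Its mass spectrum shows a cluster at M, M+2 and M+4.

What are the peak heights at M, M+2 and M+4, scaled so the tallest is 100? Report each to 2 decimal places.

29.74 : 100.00 : 84.05

The 2 Ir atoms are independent, so intensities follow the terms of (0.373 + 0.627)^2.
P(M) = 0.373^2 = 0.139129
P(M+2) = 2 × 0.373^1 × 0.627^1 = 0.467742
P(M+4) = 0.627^2 = 0.393129
The M+2 peak is largest (0.467742); scaling to 100 gives 29.74 : 100.00 : 84.05.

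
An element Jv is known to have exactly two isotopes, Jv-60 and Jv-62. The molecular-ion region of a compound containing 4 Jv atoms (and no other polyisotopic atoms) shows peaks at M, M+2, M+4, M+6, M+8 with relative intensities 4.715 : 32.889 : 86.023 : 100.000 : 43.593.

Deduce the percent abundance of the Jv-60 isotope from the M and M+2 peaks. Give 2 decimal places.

36.45%

Let p = fractional abundance of Jv-60. I(M+2)/I(M) = [C(4,1)·p^3·(1−p)] / p^4 = 4·(1−p)/p = 32.889/4.715 = 6.9754
(1−p)/p = 6.9754/4 = 1.7438  ⇒  p = 1/(1 + 1.7438) = 0.3645
Jv-60: 36.45%, Jv-62: 63.55%.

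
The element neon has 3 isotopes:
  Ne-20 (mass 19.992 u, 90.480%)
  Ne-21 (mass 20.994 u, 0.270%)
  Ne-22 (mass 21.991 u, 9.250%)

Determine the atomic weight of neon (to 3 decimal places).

20.180 u

Ar = Σ fᵢ·mᵢ = 0.90480 × 19.992 + 0.00270 × 20.994 + 0.09250 × 21.991
= 18.0888 + 0.0567 + 2.0342 = 20.1797 u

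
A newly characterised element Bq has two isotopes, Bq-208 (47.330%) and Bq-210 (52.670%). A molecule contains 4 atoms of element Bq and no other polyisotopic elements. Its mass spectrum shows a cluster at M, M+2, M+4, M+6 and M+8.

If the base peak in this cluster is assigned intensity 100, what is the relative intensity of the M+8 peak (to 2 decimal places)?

(0.47330 + 0.52670)^4 gives M 0.0502, M+2 0.2234, M+4 0.3729, M+6 0.2766, M+8 0.0770; the largest is M+4.
P(M+4) = C(4,2) × 0.47330^2 × 0.52670^2 = 6 × 0.22401289 × 0.27741289 = 0.372864 (base)
P(M+8) = C(4,4) × 0.47330^0 × 0.52670^4 = 1 × 1.0000 × 0.07695791 = 0.076958
Relative intensity = 0.076958 / 0.372864 × 100 = 20.64

20.64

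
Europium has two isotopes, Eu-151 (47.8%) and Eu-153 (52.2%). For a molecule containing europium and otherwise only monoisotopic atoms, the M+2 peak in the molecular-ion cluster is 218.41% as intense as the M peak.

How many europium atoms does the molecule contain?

2

For n independent Eu atoms, I(M+2)/I(M) = n · (abundance Eu-153) / (abundance Eu-151) = n · 0.522/0.478.
n = 2.1841 × 0.478/0.522 = 2.00 ≈ 2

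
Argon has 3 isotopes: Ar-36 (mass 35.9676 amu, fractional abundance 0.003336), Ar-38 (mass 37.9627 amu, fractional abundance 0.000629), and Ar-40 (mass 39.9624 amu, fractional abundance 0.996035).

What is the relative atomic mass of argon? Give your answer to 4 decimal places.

Weight each isotope mass by its fractional abundance: 0.003336 × 35.9676 + 0.000629 × 37.9627 + 0.996035 × 39.9624
= 0.11999 + 0.02388 + 39.80395 = 39.94782 amu

39.9478 amu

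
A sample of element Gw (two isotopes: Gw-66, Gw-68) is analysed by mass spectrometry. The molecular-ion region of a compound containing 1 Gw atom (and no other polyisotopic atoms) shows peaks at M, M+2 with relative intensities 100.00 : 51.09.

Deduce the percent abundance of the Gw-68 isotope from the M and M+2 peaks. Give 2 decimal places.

33.81%

Write p for the Gw-66 fraction. I(M+2)/I(M) = [C(1,1)·p^0·(1−p)] / p^1 = 1·(1−p)/p = 51.09/100.00 = 0.5109
(1−p)/p = 0.5109/1 = 0.5109  ⇒  p = 1/(1 + 0.5109) = 0.6619
Gw-66: 66.19%, Gw-68: 33.81%.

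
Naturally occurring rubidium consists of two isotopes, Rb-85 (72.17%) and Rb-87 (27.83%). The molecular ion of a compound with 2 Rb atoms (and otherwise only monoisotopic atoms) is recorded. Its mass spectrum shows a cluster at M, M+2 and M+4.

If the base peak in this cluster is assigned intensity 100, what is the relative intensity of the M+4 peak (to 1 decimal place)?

(0.7217 + 0.2783)^2 gives M 0.5209, M+2 0.4017, M+4 0.0775; the largest is M.
P(M) = C(2,0) × 0.7217^2 × 0.2783^0 = 1 × 0.52085089 × 1.0000 = 0.520851 (base)
P(M+4) = C(2,2) × 0.7217^0 × 0.2783^2 = 1 × 1.0000 × 0.07745089 = 0.077451
Relative intensity = 0.077451 / 0.520851 × 100 = 14.9

14.9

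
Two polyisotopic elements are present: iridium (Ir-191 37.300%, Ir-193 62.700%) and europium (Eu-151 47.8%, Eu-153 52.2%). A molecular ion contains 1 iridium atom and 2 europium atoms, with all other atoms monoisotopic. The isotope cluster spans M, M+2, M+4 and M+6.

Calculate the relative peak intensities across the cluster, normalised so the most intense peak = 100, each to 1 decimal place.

20.6 : 79.5 : 100.0 : 41.2

Iridium pattern (n=1): 0.3730 : 0.6270
Europium pattern (n=2): 0.228484 : 0.499032 : 0.272484
Convolve the two distributions (both contribute in 2-u steps):
  M: 0.3730×0.228484 = 0.085225
  M+2: 0.3730×0.499032 + 0.6270×0.228484 = 0.329398
  M+4: 0.3730×0.272484 + 0.6270×0.499032 = 0.414530
  M+6: 0.6270×0.272484 = 0.170847
Scale to base peak (0.414530) = 100: 20.6 : 79.5 : 100.0 : 41.2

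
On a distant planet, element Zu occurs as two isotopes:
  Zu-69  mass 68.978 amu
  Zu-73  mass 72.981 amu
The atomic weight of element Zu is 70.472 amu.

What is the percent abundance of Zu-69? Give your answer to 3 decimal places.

62.678%

Writing the weighted mean with unknown fraction x of Zu-69:
68.978·x + 72.981·(1 − x) = 70.472
(68.978 − 72.981)·x = 70.472 − 72.981
x = -2.509 / -4.003 = 0.62678 → 62.678% Zu-69, 37.322% Zu-73.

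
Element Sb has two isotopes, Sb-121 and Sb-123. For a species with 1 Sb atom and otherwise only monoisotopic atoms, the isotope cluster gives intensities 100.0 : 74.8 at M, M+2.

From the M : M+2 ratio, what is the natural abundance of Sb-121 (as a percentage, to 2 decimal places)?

Let p = fractional abundance of Sb-121. I(M+2)/I(M) = [C(1,1)·p^0·(1−p)] / p^1 = 1·(1−p)/p = 74.8/100.0 = 0.7480
(1−p)/p = 0.7480/1 = 0.7480  ⇒  p = 1/(1 + 0.7480) = 0.5721
Sb-121: 57.21%, Sb-123: 42.79%.

57.21%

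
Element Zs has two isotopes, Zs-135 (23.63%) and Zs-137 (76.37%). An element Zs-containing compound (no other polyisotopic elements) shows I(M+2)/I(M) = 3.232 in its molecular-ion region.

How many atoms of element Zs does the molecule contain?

The M+2/M ratio from n Zs atoms is n · q/p = n · 0.7637/0.2363.
n = 3.232 × 0.2363/0.7637 = 1.00 ≈ 1

1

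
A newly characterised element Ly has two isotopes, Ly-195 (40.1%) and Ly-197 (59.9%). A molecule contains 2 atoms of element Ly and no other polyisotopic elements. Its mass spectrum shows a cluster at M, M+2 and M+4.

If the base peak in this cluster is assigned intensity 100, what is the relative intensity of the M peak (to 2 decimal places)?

33.47

Binomial terms of (0.401 + 0.599)^2: M 0.1608, M+2 0.4804, M+4 0.3588 → M+2 is the base peak.
P(M+2) = C(2,1) × 0.401^1 × 0.599^1 = 2 × 0.4010 × 0.5990 = 0.480398 (base)
P(M) = C(2,0) × 0.401^2 × 0.599^0 = 1 × 0.160801 × 1.0000 = 0.160801
Relative intensity = 0.160801 / 0.480398 × 100 = 33.47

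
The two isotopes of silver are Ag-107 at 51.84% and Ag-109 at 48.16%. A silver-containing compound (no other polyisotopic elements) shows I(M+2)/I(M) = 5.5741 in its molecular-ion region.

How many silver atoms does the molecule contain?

For n independent Ag atoms, I(M+2)/I(M) = n · (abundance Ag-109) / (abundance Ag-107) = n · 0.4816/0.5184.
n = 5.5741 × 0.5184/0.4816 = 6.00 ≈ 6

6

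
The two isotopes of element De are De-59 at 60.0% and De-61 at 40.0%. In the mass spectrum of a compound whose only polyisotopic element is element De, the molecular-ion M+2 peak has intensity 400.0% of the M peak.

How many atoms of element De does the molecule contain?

For n independent De atoms, I(M+2)/I(M) = n · (abundance De-61) / (abundance De-59) = n · 0.400/0.600.
n = 4.000 × 0.600/0.400 = 6.00 ≈ 6

6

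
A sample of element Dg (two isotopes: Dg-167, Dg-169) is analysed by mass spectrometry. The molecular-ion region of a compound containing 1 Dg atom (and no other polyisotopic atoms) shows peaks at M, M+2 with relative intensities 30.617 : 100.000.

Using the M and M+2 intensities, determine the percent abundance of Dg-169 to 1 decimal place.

76.6%

If p is the fraction of Dg that is Dg-167, then I(M+2)/I(M) = [C(1,1)·p^0·(1−p)] / p^1 = 1·(1−p)/p = 100.000/30.617 = 3.2662
(1−p)/p = 3.2662/1 = 3.2662  ⇒  p = 1/(1 + 3.2662) = 0.2344
Dg-167: 23.4%, Dg-169: 76.6%.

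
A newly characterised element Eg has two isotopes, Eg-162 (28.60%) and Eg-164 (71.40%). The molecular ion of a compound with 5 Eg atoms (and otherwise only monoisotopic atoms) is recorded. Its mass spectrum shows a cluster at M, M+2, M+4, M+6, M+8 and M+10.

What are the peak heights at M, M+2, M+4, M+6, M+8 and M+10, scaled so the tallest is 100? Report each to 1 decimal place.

The 5 Eg atoms are independent, so intensities follow the terms of (0.2860 + 0.7140)^5.
P(M) = 0.2860^5 = 0.001914
P(M+2) = 5 × 0.2860^4 × 0.7140^1 = 0.023885
P(M+4) = 10 × 0.2860^3 × 0.7140^2 = 0.119260
P(M+6) = 10 × 0.2860^2 × 0.7140^3 = 0.297733
P(M+8) = 5 × 0.2860^1 × 0.7140^4 = 0.371646
P(M+10) = 0.7140^5 = 0.185563
The M+8 peak is largest (0.371646); scaling to 100 gives 0.5 : 6.4 : 32.1 : 80.1 : 100.0 : 49.9.

0.5 : 6.4 : 32.1 : 80.1 : 100.0 : 49.9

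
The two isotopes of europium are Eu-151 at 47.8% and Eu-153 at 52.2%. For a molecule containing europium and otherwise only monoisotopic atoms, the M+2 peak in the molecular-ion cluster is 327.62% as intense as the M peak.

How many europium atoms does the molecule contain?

3

For n independent Eu atoms, I(M+2)/I(M) = n · (abundance Eu-153) / (abundance Eu-151) = n · 0.522/0.478.
n = 3.2762 × 0.478/0.522 = 3.00 ≈ 3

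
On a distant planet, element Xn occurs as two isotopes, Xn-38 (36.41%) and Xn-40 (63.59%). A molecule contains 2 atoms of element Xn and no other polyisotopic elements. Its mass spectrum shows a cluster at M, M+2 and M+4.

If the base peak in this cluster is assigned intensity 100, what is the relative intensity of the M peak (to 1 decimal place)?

28.6

Binomial terms of (0.3641 + 0.6359)^2: M 0.1326, M+2 0.4631, M+4 0.4044 → M+2 is the base peak.
P(M+2) = C(2,1) × 0.3641^1 × 0.6359^1 = 2 × 0.3641 × 0.6359 = 0.463062 (base)
P(M) = C(2,0) × 0.3641^2 × 0.6359^0 = 1 × 0.13256881 × 1.0000 = 0.132569
Relative intensity = 0.132569 / 0.463062 × 100 = 28.6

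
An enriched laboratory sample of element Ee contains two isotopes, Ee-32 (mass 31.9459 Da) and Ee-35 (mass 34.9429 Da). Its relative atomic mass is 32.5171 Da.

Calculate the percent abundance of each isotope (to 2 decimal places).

Writing the weighted mean with unknown fraction x of Ee-32:
31.9459·x + 34.9429·(1 − x) = 32.5171
(31.9459 − 34.9429)·x = 32.5171 − 34.9429
x = -2.4258 / -2.9970 = 0.80941 → 80.94% Ee-32, 19.06% Ee-35.

Ee-32: 80.94%, Ee-35: 19.06%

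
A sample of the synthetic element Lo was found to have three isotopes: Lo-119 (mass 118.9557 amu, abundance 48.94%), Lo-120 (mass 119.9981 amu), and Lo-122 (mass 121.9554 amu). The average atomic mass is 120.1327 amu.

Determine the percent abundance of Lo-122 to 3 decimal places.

32.941%

The remaining 51.06% is split between Lo-120 (fraction x) and Lo-122 (fraction 0.5106 − x).
Substituting: 119.9981x + 121.9554(0.5106 − x) = 61.91578042
(119.9981 − 121.9554)x = -0.35464682  ⇒  x = 0.18119, y = 0.32941
Lo-120: 18.119%, Lo-122: 32.941%.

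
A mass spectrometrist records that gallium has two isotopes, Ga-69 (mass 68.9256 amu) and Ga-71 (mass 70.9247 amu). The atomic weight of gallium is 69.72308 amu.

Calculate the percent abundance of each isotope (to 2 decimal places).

Ga-69: 60.11%, Ga-71: 39.89%

With x = fraction of Ga-69 (so Ga-71 is 1 − x):
68.9256·x + 70.9247·(1 − x) = 69.72308
(68.9256 − 70.9247)·x = 69.72308 − 70.9247
x = -1.20162 / -1.9991 = 0.60108 → 60.11% Ga-69, 39.89% Ga-71.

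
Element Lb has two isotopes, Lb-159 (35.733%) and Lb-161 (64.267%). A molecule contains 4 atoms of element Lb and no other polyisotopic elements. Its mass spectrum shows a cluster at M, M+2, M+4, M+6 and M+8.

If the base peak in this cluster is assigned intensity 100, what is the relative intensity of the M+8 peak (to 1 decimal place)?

(0.35733 + 0.64267)^4 gives M 0.0163, M+2 0.1173, M+4 0.3164, M+6 0.3794, M+8 0.1706; the largest is M+6.
P(M+6) = C(4,3) × 0.35733^1 × 0.64267^3 = 4 × 0.35733 × 0.2654386 = 0.379397 (base)
P(M+8) = C(4,4) × 0.35733^0 × 0.64267^4 = 1 × 1.0000 × 0.17058943 = 0.170589
Relative intensity = 0.170589 / 0.379397 × 100 = 45.0

45.0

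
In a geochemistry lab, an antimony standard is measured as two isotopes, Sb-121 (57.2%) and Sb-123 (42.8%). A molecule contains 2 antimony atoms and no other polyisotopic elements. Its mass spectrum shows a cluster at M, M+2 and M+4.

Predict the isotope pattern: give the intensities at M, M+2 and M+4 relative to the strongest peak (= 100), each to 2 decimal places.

66.82 : 100.00 : 37.41

The 2 Sb atoms are independent, so intensities follow the terms of (0.572 + 0.428)^2.
P(M) = 0.572^2 = 0.327184
P(M+2) = 2 × 0.572^1 × 0.428^1 = 0.489632
P(M+4) = 0.428^2 = 0.183184
The M+2 peak is largest (0.489632); scaling to 100 gives 66.82 : 100.00 : 37.41.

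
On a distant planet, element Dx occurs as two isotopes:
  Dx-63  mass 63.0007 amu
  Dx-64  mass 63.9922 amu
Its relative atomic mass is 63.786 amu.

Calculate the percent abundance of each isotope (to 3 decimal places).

Dx-63: 20.797%, Dx-64: 79.203%

With x = fraction of Dx-63 (so Dx-64 is 1 − x):
63.0007·x + 63.9922·(1 − x) = 63.786
(63.0007 − 63.9922)·x = 63.786 − 63.9922
x = -0.2062 / -0.9915 = 0.20797 → 20.797% Dx-63, 79.203% Dx-64.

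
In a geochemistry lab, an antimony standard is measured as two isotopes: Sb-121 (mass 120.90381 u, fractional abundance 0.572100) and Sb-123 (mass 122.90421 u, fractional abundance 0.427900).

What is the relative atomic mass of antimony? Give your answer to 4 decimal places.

121.7598 u

Ar = Σ fᵢ·mᵢ = 0.572100 × 120.90381 + 0.427900 × 122.90421
= 69.169070 + 52.590711 = 121.759781 u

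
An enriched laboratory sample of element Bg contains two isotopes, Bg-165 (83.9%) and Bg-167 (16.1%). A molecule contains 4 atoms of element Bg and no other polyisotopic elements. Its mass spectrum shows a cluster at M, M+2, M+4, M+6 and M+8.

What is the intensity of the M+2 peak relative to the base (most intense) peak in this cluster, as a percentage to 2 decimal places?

(0.839 + 0.161)^4 gives M 0.4955, M+2 0.3803, M+4 0.1095, M+6 0.0140, M+8 0.0007; the largest is M.
P(M) = C(4,0) × 0.839^4 × 0.161^0 = 1 × 0.49550477 × 1.0000 = 0.495505 (base)
P(M+2) = C(4,1) × 0.839^3 × 0.161^1 = 4 × 0.59058972 × 0.1610 = 0.380340
Relative intensity = 0.380340 / 0.495505 × 100 = 76.76

76.76%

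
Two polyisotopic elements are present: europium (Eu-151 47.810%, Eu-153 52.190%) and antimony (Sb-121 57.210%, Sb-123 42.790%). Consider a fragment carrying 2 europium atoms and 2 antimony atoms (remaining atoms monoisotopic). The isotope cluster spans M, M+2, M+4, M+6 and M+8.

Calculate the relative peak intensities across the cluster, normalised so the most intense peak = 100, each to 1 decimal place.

Europium pattern (n=2): 0.22857961 : 0.49904078 : 0.27237961
Antimony pattern (n=2): 0.32729841 : 0.48960318 : 0.18309841
Convolve the two distributions (both contribute in 2-u steps):
  M: 0.22857961×0.32729841 = 0.074814
  M+2: 0.22857961×0.48960318 + 0.49904078×0.32729841 = 0.275249
  M+4: 0.22857961×0.18309841 + 0.49904078×0.48960318 + 0.27237961×0.32729841 = 0.375334
  M+6: 0.49904078×0.18309841 + 0.27237961×0.48960318 = 0.224731
  M+8: 0.27237961×0.18309841 = 0.049872
Scale to base peak (0.375334) = 100: 19.9 : 73.3 : 100.0 : 59.9 : 13.3

19.9 : 73.3 : 100.0 : 59.9 : 13.3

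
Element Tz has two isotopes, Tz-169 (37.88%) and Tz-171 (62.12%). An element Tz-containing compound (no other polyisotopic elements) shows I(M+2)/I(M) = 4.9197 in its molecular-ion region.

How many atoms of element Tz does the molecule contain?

For n independent Tz atoms, I(M+2)/I(M) = n · (abundance Tz-171) / (abundance Tz-169) = n · 0.6212/0.3788.
n = 4.9197 × 0.3788/0.6212 = 3.00 ≈ 3

3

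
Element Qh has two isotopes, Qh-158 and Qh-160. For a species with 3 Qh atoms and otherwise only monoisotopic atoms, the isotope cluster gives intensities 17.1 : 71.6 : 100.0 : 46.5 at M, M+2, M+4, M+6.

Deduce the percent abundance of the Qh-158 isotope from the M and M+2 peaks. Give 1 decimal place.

Let p = fractional abundance of Qh-158. I(M+2)/I(M) = [C(3,1)·p^2·(1−p)] / p^3 = 3·(1−p)/p = 71.6/17.1 = 4.1871
(1−p)/p = 4.1871/3 = 1.3957  ⇒  p = 1/(1 + 1.3957) = 0.4174
Qh-158: 41.7%, Qh-160: 58.3%.

41.7%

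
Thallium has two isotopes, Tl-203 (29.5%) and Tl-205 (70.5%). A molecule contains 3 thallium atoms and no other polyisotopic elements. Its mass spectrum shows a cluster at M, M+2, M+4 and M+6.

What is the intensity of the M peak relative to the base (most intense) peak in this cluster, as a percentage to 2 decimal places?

5.84%

(0.295 + 0.705)^3 gives M 0.0257, M+2 0.1841, M+4 0.4399, M+6 0.3504; the largest is M+4.
P(M+4) = C(3,2) × 0.295^1 × 0.705^2 = 3 × 0.2950 × 0.497025 = 0.439867 (base)
P(M) = C(3,0) × 0.295^3 × 0.705^0 = 1 × 0.02567237 × 1.0000 = 0.025672
Relative intensity = 0.025672 / 0.439867 × 100 = 5.84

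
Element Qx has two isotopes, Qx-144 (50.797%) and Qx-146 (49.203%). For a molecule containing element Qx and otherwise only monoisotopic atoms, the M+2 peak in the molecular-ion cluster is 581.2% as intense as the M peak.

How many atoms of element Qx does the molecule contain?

6

The M+2/M ratio from n Qx atoms is n · q/p = n · 0.49203/0.50797.
n = 5.812 × 0.50797/0.49203 = 6.00 ≈ 6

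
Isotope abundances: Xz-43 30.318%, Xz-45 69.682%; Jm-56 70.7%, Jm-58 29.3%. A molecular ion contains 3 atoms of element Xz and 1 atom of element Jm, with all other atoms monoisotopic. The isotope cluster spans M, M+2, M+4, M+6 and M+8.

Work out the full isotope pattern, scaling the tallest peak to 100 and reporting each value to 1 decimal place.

Element Xz pattern (n=3): 0.02786773 : 0.19215114 : 0.44163453 : 0.3383466
Element Jm pattern (n=1): 0.7070 : 0.2930
Convolve the two distributions (both contribute in 2-u steps):
  M: 0.02786773×0.7070 = 0.019702
  M+2: 0.02786773×0.2930 + 0.19215114×0.7070 = 0.144016
  M+4: 0.19215114×0.2930 + 0.44163453×0.7070 = 0.368536
  M+6: 0.44163453×0.2930 + 0.3383466×0.7070 = 0.368610
  M+8: 0.3383466×0.2930 = 0.099136
Scale to base peak (0.368610) = 100: 5.3 : 39.1 : 100.0 : 100.0 : 26.9

5.3 : 39.1 : 100.0 : 100.0 : 26.9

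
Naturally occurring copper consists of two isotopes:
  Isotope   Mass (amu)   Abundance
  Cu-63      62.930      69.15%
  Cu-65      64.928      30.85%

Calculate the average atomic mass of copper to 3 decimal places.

63.546 amu

The abundance-weighted mean is 0.6915 × 62.930 + 0.3085 × 64.928
= 43.5161 + 20.0303 = 63.5464 amu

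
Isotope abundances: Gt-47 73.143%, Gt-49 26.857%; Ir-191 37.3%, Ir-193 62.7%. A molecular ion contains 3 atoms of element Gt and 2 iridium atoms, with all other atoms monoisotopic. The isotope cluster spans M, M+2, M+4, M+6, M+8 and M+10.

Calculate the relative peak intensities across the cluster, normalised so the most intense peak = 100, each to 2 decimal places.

14.42 : 64.38 : 100.00 : 65.22 : 18.88 : 2.02

Element Gt pattern (n=3): 0.39130762 : 0.43104667 : 0.1582738 : 0.01937191
Iridium pattern (n=2): 0.139129 : 0.467742 : 0.393129
Convolve the two distributions (both contribute in 2-u steps):
  M: 0.39130762×0.139129 = 0.054442
  M+2: 0.39130762×0.467742 + 0.43104667×0.139129 = 0.243002
  M+4: 0.39130762×0.393129 + 0.43104667×0.467742 + 0.1582738×0.139129 = 0.377473
  M+6: 0.43104667×0.393129 + 0.1582738×0.467742 + 0.01937191×0.139129 = 0.246183
  M+8: 0.1582738×0.393129 + 0.01937191×0.467742 = 0.071283
  M+10: 0.01937191×0.393129 = 0.007616
Scale to base peak (0.377473) = 100: 14.42 : 64.38 : 100.00 : 65.22 : 18.88 : 2.02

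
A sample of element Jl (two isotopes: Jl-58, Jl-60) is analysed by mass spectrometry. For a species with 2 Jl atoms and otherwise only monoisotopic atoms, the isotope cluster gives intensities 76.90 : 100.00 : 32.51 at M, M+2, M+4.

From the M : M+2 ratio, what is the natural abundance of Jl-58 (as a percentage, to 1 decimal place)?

60.6%

If p is the fraction of Jl that is Jl-58, then I(M+2)/I(M) = [C(2,1)·p^1·(1−p)] / p^2 = 2·(1−p)/p = 100.00/76.90 = 1.3004
(1−p)/p = 1.3004/2 = 0.6502  ⇒  p = 1/(1 + 0.6502) = 0.6060
Jl-58: 60.6%, Jl-60: 39.4%.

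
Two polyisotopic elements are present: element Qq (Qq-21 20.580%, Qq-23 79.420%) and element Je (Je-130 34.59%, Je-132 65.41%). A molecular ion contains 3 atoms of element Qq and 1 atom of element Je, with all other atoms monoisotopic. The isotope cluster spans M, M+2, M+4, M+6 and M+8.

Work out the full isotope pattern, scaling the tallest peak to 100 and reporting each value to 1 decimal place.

0.7 : 9.5 : 46.9 : 100.0 : 76.6

Element Qq pattern (n=3): 0.00871638 : 0.10091178 : 0.3894273 : 0.50094454
Element Je pattern (n=1): 0.3459 : 0.6541
Convolve the two distributions (both contribute in 2-u steps):
  M: 0.00871638×0.3459 = 0.003015
  M+2: 0.00871638×0.6541 + 0.10091178×0.3459 = 0.040607
  M+4: 0.10091178×0.6541 + 0.3894273×0.3459 = 0.200709
  M+6: 0.3894273×0.6541 + 0.50094454×0.3459 = 0.428001
  M+8: 0.50094454×0.6541 = 0.327668
Scale to base peak (0.428001) = 100: 0.7 : 9.5 : 46.9 : 100.0 : 76.6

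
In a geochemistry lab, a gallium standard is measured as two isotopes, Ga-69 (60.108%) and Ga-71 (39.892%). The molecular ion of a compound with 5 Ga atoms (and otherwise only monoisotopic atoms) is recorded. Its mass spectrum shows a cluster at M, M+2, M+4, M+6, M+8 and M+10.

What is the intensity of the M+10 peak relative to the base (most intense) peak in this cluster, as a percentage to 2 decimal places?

2.92%

(0.60108 + 0.39892)^5 gives M 0.0785, M+2 0.2604, M+4 0.3456, M+6 0.2294, M+8 0.0761, M+10 0.0101; the largest is M+4.
P(M+4) = C(5,2) × 0.60108^3 × 0.39892^2 = 10 × 0.2171685 × 0.15913717 = 0.345596 (base)
P(M+10) = C(5,5) × 0.60108^0 × 0.39892^5 = 1 × 1.0000 × 0.0101025 = 0.010103
Relative intensity = 0.010103 / 0.345596 × 100 = 2.92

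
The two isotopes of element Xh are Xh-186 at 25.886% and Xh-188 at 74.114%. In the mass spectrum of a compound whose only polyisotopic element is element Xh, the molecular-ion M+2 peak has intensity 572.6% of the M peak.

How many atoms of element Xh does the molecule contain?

With n Xh atoms, P(M+2)/P(M) = C(n,1)·p^(n−1)q / p^n = n·q/p = n · 0.74114/0.25886.
n = 5.726 × 0.25886/0.74114 = 2.00 ≈ 2

2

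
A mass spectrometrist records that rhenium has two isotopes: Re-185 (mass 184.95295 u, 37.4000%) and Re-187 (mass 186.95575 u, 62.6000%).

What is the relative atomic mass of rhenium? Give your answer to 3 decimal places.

Average mass = Σ (abundance × isotope mass) = 0.374000 × 184.95295 + 0.626000 × 186.95575
= 69.172403 + 117.034300 = 186.206703 u

186.207 u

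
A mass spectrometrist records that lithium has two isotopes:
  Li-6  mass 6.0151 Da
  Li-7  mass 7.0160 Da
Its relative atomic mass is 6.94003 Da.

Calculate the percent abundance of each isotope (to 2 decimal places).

Li-6: 7.59%, Li-7: 92.41%

Writing the weighted mean with unknown fraction x of Li-6:
6.0151·x + 7.0160·(1 − x) = 6.94003
(6.0151 − 7.0160)·x = 6.94003 − 7.0160
x = -0.07597 / -1.0009 = 0.07590 → 7.59% Li-6, 92.41% Li-7.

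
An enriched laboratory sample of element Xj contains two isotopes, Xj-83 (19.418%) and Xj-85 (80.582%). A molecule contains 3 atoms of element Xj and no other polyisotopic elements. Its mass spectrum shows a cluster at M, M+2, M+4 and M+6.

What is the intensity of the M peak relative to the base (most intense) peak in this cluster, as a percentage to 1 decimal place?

Binomial terms of (0.19418 + 0.80582)^3: M 0.0073, M+2 0.0912, M+4 0.3783, M+6 0.5233 → M+6 is the base peak.
P(M+6) = C(3,3) × 0.19418^0 × 0.80582^3 = 1 × 1.0000 × 0.52325589 = 0.523256 (base)
P(M) = C(3,0) × 0.19418^3 × 0.80582^0 = 1 × 0.00732173 × 1.0000 = 0.007322
Relative intensity = 0.007322 / 0.523256 × 100 = 1.4

1.4%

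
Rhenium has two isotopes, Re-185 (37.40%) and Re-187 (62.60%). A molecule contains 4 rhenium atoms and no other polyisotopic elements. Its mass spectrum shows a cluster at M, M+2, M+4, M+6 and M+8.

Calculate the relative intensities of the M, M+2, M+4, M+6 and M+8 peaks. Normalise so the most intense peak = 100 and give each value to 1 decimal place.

5.3 : 35.7 : 89.6 : 100.0 : 41.8

The 4 Re atoms are independent, so intensities follow the terms of (0.3740 + 0.6260)^4.
P(M) = 0.3740^4 = 0.019565
P(M+2) = 4 × 0.3740^3 × 0.6260^1 = 0.130993
P(M+4) = 6 × 0.3740^2 × 0.6260^2 = 0.328884
P(M+6) = 4 × 0.3740^1 × 0.6260^3 = 0.366990
P(M+8) = 0.6260^4 = 0.153567
The M+6 peak is largest (0.366990); scaling to 100 gives 5.3 : 35.7 : 89.6 : 100.0 : 41.8.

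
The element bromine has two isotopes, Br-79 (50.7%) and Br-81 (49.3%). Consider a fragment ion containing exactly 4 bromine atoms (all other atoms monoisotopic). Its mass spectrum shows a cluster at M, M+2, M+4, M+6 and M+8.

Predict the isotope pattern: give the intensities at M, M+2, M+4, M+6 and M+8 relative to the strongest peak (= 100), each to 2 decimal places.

17.63 : 68.56 : 100.00 : 64.83 : 15.76

Each Br atom is independently Br-79 (p = 0.507) or Br-81 (q = 0.493); the cluster is the binomial expansion (p + q)^4.
P(M) = 0.507^4 = 0.066074
P(M+2) = 4 × 0.507^3 × 0.493^1 = 0.256999
P(M+4) = 6 × 0.507^2 × 0.493^2 = 0.374853
P(M+6) = 4 × 0.507^1 × 0.493^3 = 0.243001
P(M+8) = 0.493^4 = 0.059073
The M+4 peak is largest (0.374853); scaling to 100 gives 17.63 : 68.56 : 100.00 : 64.83 : 15.76.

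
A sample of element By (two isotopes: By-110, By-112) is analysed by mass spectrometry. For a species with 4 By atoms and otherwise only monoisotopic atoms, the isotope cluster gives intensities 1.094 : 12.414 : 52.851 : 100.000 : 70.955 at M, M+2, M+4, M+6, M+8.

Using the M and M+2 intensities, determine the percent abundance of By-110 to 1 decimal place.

Write p for the By-110 fraction. I(M+2)/I(M) = [C(4,1)·p^3·(1−p)] / p^4 = 4·(1−p)/p = 12.414/1.094 = 11.3473
(1−p)/p = 11.3473/4 = 2.8368  ⇒  p = 1/(1 + 2.8368) = 0.2606
By-110: 26.1%, By-112: 73.9%.

26.1%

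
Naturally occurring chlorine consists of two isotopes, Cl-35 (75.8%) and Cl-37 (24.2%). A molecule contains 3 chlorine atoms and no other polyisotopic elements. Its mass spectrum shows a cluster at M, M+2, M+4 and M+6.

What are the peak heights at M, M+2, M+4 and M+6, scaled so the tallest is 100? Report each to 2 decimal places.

Each Cl atom is independently Cl-35 (p = 0.758) or Cl-37 (q = 0.242); the cluster is the binomial expansion (p + q)^3.
P(M) = 0.758^3 = 0.435520
P(M+2) = 3 × 0.758^2 × 0.242^1 = 0.417133
P(M+4) = 3 × 0.758^1 × 0.242^2 = 0.133175
P(M+6) = 0.242^3 = 0.014172
The M peak is largest (0.435520); scaling to 100 gives 100.00 : 95.78 : 30.58 : 3.25.

100.00 : 95.78 : 30.58 : 3.25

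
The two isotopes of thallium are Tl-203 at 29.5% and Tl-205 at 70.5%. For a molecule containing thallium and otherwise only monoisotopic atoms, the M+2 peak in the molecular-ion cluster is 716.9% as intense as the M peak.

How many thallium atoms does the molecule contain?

With n Tl atoms, P(M+2)/P(M) = C(n,1)·p^(n−1)q / p^n = n·q/p = n · 0.705/0.295.
n = 7.169 × 0.295/0.705 = 3.00 ≈ 3

3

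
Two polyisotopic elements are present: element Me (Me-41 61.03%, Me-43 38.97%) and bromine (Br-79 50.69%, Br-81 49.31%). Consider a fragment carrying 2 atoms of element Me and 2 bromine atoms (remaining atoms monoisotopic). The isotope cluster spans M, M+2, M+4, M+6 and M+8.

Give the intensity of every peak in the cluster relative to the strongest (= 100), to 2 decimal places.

Element Me pattern (n=2): 0.37246609 : 0.47566782 : 0.15186609
Bromine pattern (n=2): 0.25694761 : 0.49990478 : 0.24314761
Convolve the two distributions (both contribute in 2-u steps):
  M: 0.37246609×0.25694761 = 0.095704
  M+2: 0.37246609×0.49990478 + 0.47566782×0.25694761 = 0.308419
  M+4: 0.37246609×0.24314761 + 0.47566782×0.49990478 + 0.15186609×0.25694761 = 0.367374
  M+6: 0.47566782×0.24314761 + 0.15186609×0.49990478 = 0.191576
  M+8: 0.15186609×0.24314761 = 0.036926
Scale to base peak (0.367374) = 100: 26.05 : 83.95 : 100.00 : 52.15 : 10.05

26.05 : 83.95 : 100.00 : 52.15 : 10.05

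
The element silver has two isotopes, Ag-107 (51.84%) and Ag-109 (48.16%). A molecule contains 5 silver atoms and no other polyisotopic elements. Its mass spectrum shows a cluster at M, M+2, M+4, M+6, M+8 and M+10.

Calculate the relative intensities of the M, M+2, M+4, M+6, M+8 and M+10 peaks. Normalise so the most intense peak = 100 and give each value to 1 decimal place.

Each Ag atom is independently Ag-107 (p = 0.5184) or Ag-109 (q = 0.4816); the cluster is the binomial expansion (p + q)^5.
P(M) = 0.5184^5 = 0.037439
P(M+2) = 5 × 0.5184^4 × 0.4816^1 = 0.173907
P(M+4) = 10 × 0.5184^3 × 0.4816^2 = 0.323123
P(M+6) = 10 × 0.5184^2 × 0.4816^3 = 0.300185
P(M+8) = 5 × 0.5184^1 × 0.4816^4 = 0.139438
P(M+10) = 0.4816^5 = 0.025908
The M+4 peak is largest (0.323123); scaling to 100 gives 11.6 : 53.8 : 100.0 : 92.9 : 43.2 : 8.0.

11.6 : 53.8 : 100.0 : 92.9 : 43.2 : 8.0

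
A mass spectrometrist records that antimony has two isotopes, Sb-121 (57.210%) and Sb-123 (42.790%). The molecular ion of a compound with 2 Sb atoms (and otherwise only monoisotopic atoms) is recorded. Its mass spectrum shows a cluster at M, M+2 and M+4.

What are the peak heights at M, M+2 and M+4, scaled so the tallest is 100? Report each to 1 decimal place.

66.8 : 100.0 : 37.4

Expanding (0.57210 + 0.42790)^2:
P(M) = 0.57210^2 = 0.327298
P(M+2) = 2 × 0.57210^1 × 0.42790^1 = 0.489603
P(M+4) = 0.42790^2 = 0.183098
The M+2 peak is largest (0.489603); scaling to 100 gives 66.8 : 100.0 : 37.4.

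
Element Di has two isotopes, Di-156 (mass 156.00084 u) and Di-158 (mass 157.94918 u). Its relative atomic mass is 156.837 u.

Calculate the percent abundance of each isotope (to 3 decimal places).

Di-156: 57.083%, Di-158: 42.917%

Writing the weighted mean with unknown fraction x of Di-156:
156.00084·x + 157.94918·(1 − x) = 156.837
(156.00084 − 157.94918)·x = 156.837 − 157.94918
x = -1.11218 / -1.94834 = 0.57083 → 57.083% Di-156, 42.917% Di-158.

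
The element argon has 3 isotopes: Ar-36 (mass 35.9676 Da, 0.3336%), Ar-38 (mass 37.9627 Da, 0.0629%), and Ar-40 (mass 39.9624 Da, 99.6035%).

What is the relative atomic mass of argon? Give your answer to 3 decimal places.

Average mass = Σ (abundance × isotope mass) = 0.003336 × 35.9676 + 0.000629 × 37.9627 + 0.996035 × 39.9624
= 0.11999 + 0.02388 + 39.80395 = 39.94782 Da

39.948 Da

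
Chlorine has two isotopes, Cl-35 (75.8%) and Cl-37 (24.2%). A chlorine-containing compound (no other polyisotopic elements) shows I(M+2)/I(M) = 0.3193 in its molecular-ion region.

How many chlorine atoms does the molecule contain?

The M+2/M ratio from n Cl atoms is n · q/p = n · 0.242/0.758.
n = 0.3193 × 0.758/0.242 = 1.00 ≈ 1

1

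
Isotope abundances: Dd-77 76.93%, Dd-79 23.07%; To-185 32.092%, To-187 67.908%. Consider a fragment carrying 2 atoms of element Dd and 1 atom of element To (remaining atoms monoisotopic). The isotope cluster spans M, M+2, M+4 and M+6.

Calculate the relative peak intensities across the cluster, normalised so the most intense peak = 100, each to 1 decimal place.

Element Dd pattern (n=2): 0.59182249 : 0.35495502 : 0.05322249
Element To pattern (n=1): 0.32092 : 0.67908
Convolve the two distributions (both contribute in 2-u steps):
  M: 0.59182249×0.32092 = 0.189928
  M+2: 0.59182249×0.67908 + 0.35495502×0.32092 = 0.515807
  M+4: 0.35495502×0.67908 + 0.05322249×0.32092 = 0.258123
  M+6: 0.05322249×0.67908 = 0.036142
Scale to base peak (0.515807) = 100: 36.8 : 100.0 : 50.0 : 7.0

36.8 : 100.0 : 50.0 : 7.0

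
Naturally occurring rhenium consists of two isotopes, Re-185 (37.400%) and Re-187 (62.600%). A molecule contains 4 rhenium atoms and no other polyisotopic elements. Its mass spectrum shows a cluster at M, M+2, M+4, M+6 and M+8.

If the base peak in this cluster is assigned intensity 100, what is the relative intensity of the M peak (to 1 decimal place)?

(0.37400 + 0.62600)^4 gives M 0.0196, M+2 0.1310, M+4 0.3289, M+6 0.3670, M+8 0.1536; the largest is M+6.
P(M+6) = C(4,3) × 0.37400^1 × 0.62600^3 = 4 × 0.3740 × 0.24531438 = 0.366990 (base)
P(M) = C(4,0) × 0.37400^4 × 0.62600^0 = 1 × 0.0195653 × 1.0000 = 0.019565
Relative intensity = 0.019565 / 0.366990 × 100 = 5.3

5.3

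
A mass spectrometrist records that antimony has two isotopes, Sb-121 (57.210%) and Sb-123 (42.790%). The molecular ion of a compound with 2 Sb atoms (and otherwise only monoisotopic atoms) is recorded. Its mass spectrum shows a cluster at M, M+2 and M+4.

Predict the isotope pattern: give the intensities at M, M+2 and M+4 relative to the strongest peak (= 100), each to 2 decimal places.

66.85 : 100.00 : 37.40

Each Sb atom is independently Sb-121 (p = 0.57210) or Sb-123 (q = 0.42790); the cluster is the binomial expansion (p + q)^2.
P(M) = 0.57210^2 = 0.327298
P(M+2) = 2 × 0.57210^1 × 0.42790^1 = 0.489603
P(M+4) = 0.42790^2 = 0.183098
The M+2 peak is largest (0.489603); scaling to 100 gives 66.85 : 100.00 : 37.40.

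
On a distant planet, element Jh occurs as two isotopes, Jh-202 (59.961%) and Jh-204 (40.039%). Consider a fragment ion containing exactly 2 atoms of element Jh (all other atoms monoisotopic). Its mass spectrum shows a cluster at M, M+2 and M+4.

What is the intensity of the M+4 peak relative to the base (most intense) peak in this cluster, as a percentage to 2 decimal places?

33.39%

Term probabilities: M 0.3595, M+2 0.4802, M+4 0.1603. Base peak = M+2.
P(M+2) = C(2,1) × 0.59961^1 × 0.40039^1 = 2 × 0.59961 × 0.40039 = 0.480156 (base)
P(M+4) = C(2,2) × 0.59961^0 × 0.40039^2 = 1 × 1.0000 × 0.16031215 = 0.160312
Relative intensity = 0.160312 / 0.480156 × 100 = 33.39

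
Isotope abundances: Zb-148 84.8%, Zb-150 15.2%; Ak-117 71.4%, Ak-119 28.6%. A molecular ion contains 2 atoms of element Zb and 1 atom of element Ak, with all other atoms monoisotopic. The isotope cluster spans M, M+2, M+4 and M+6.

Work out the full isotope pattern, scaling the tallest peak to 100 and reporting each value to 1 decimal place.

100.0 : 75.9 : 17.6 : 1.3

Element Zb pattern (n=2): 0.719104 : 0.257792 : 0.023104
Element Ak pattern (n=1): 0.7140 : 0.2860
Convolve the two distributions (both contribute in 2-u steps):
  M: 0.719104×0.7140 = 0.513440
  M+2: 0.719104×0.2860 + 0.257792×0.7140 = 0.389727
  M+4: 0.257792×0.2860 + 0.023104×0.7140 = 0.090225
  M+6: 0.023104×0.2860 = 0.006608
Scale to base peak (0.513440) = 100: 100.0 : 75.9 : 17.6 : 1.3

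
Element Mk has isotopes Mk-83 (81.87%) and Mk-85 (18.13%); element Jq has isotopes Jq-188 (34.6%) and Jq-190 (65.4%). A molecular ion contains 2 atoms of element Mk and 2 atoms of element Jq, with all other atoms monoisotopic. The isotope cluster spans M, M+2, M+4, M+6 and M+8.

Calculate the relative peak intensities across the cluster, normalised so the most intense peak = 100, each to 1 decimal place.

18.9 : 79.7 : 100.0 : 33.4 : 3.3

Element Mk pattern (n=2): 0.67026969 : 0.29686062 : 0.03286969
Element Jq pattern (n=2): 0.119716 : 0.452568 : 0.427716
Convolve the two distributions (both contribute in 2-u steps):
  M: 0.67026969×0.119716 = 0.080242
  M+2: 0.67026969×0.452568 + 0.29686062×0.119716 = 0.338882
  M+4: 0.67026969×0.427716 + 0.29686062×0.452568 + 0.03286969×0.119716 = 0.424970
  M+6: 0.29686062×0.427716 + 0.03286969×0.452568 = 0.141848
  M+8: 0.03286969×0.427716 = 0.014059
Scale to base peak (0.424970) = 100: 18.9 : 79.7 : 100.0 : 33.4 : 3.3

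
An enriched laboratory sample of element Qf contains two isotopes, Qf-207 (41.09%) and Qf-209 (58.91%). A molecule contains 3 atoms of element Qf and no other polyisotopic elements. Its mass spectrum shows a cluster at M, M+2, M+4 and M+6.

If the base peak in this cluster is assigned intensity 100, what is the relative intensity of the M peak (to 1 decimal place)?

(0.4109 + 0.5891)^3 gives M 0.0694, M+2 0.2984, M+4 0.4278, M+6 0.2044; the largest is M+4.
P(M+4) = C(3,2) × 0.4109^1 × 0.5891^2 = 3 × 0.4109 × 0.34703881 = 0.427795 (base)
P(M) = C(3,0) × 0.4109^3 × 0.5891^0 = 1 × 0.06937587 × 1.0000 = 0.069376
Relative intensity = 0.069376 / 0.427795 × 100 = 16.2

16.2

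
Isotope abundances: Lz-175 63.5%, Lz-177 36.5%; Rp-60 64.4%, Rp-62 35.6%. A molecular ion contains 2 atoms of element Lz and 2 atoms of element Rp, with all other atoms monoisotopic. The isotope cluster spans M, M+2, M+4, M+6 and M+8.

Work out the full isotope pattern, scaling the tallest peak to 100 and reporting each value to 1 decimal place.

Element Lz pattern (n=2): 0.403225 : 0.46355 : 0.133225
Element Rp pattern (n=2): 0.414736 : 0.458528 : 0.126736
Convolve the two distributions (both contribute in 2-u steps):
  M: 0.403225×0.414736 = 0.167232
  M+2: 0.403225×0.458528 + 0.46355×0.414736 = 0.377141
  M+4: 0.403225×0.126736 + 0.46355×0.458528 + 0.133225×0.414736 = 0.318907
  M+6: 0.46355×0.126736 + 0.133225×0.458528 = 0.119836
  M+8: 0.133225×0.126736 = 0.016884
Scale to base peak (0.377141) = 100: 44.3 : 100.0 : 84.6 : 31.8 : 4.5

44.3 : 100.0 : 84.6 : 31.8 : 4.5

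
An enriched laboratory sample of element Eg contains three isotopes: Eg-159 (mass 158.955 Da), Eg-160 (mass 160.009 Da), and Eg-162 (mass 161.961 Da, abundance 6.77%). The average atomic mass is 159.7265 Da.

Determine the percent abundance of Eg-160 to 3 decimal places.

53.889%

The remaining 93.23% is split between Eg-159 (fraction x) and Eg-160 (fraction 0.9323 − x).
Substituting: 158.955x + 160.009(0.9323 − x) = 148.7617403
(158.955 − 160.009)x = -0.4146504  ⇒  x = 0.39341, y = 0.53889
Eg-159: 39.341%, Eg-160: 53.889%.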